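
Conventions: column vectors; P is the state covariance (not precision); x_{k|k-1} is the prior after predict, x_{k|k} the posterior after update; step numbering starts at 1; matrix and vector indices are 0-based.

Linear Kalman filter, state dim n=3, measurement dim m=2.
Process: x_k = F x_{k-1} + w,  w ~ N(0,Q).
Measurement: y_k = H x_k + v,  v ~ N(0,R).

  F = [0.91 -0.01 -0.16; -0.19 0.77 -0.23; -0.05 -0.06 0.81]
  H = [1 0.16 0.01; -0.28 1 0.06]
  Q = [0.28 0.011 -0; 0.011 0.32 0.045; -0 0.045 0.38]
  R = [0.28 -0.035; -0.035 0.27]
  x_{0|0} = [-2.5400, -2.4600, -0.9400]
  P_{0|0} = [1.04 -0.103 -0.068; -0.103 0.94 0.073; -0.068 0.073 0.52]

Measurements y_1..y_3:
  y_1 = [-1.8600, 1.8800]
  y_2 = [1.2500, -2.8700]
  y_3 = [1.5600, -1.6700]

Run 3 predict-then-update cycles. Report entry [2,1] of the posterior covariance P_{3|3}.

step 1: x^-=[-2.1364, -1.1954, -0.4868]  P^-=[1.1765 -0.2259 -0.1591; -0.2259 0.9407 -0.0264; -0.1591 -0.0264 0.7250]  S=[1.4051 -0.4389; -0.4389 1.4343]  K=[0.7601 -0.1613; 0.1818 0.7545; -0.1080 0.0099]  nu=[0.4725, 2.5064]  x^+=[-2.1814, 0.7817, -0.5130]  P^+=[0.2199 -0.0068 -0.0305; -0.0068 0.1981 -0.0445; -0.0305 -0.0445 0.7075]
step 2: x^-=[-1.9109, 1.1344, -0.3533]  P^-=[0.4891 0.0036 -0.1240; 0.0036 0.4979 -0.1177; -0.1240 -0.1177 0.8522]  S=[0.7802 -0.0977; -0.0977 0.7974]  K=[0.6133 -0.1014; 0.1850 0.6370; -0.1800 -0.0620]  nu=[2.9829, -4.5182]  x^+=[0.3767, -1.1920, -0.6099]  P^+=[0.1753 0.0029 -0.0449; 0.0029 0.1707 -0.0726; -0.0449 -0.0726 0.8260]
step 3: x^-=[0.4523, -0.8491, -0.4413]  P^-=[0.4591 0.0286 -0.1486; 0.0286 0.4922 -0.1551; -0.1486 -0.1551 0.9337]  S=[0.7575 -0.0684; -0.0684 0.7719]  K=[0.6022 -0.0876; 0.1969 0.6326; -0.2252 -0.0944]  nu=[1.2480, -0.6678]  x^+=[1.2624, -1.0259, -0.6593]  P^+=[0.1712 0.0065 -0.0548; 0.0065 0.1709 -0.0864; -0.0548 -0.0864 0.8914]

P_post[2,1] = -0.0864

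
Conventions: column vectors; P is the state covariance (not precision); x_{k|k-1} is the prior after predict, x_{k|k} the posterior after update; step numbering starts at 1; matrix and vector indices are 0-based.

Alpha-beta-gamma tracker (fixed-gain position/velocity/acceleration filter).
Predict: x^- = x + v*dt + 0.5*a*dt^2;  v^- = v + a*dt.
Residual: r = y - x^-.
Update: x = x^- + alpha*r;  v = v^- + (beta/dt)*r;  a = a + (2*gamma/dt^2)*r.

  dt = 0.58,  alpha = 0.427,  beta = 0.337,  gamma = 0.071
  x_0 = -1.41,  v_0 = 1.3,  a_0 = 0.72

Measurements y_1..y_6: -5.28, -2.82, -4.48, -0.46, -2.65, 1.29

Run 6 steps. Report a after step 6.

step 1: x_pred=-0.5349  r=-4.7451  x^+=-2.5611  v^+=-1.0395  a^+=-1.2830
step 2: x_pred=-3.3797  r=0.5597  x^+=-3.1407  v^+=-1.4584  a^+=-1.0467
step 3: x_pred=-4.1626  r=-0.3174  x^+=-4.2982  v^+=-2.2499  a^+=-1.1807
step 4: x_pred=-5.8017  r=5.3417  x^+=-3.5208  v^+=0.1690  a^+=1.0741
step 5: x_pred=-3.2421  r=0.5921  x^+=-2.9892  v^+=1.1360  a^+=1.3241
step 6: x_pred=-2.1076  r=3.3976  x^+=-0.6568  v^+=3.8781  a^+=2.7582

a_post = 2.7582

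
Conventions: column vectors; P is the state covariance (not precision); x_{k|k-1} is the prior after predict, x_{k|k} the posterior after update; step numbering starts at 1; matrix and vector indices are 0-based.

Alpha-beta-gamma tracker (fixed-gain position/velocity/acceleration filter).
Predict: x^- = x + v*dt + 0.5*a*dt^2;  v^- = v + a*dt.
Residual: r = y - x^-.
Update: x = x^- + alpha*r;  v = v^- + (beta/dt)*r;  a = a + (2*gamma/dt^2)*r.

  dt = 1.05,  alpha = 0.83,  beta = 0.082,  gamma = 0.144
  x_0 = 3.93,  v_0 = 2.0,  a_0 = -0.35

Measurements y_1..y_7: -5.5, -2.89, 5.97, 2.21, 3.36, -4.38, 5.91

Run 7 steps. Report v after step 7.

step 1: x_pred=5.8371  r=-11.3371  x^+=-3.5727  v^+=0.7471  a^+=-3.3115
step 2: x_pred=-4.6137  r=1.7237  x^+=-3.1830  v^+=-2.5954  a^+=-2.8612
step 3: x_pred=-7.4854  r=13.4554  x^+=3.6826  v^+=-4.5489  a^+=0.6536
step 4: x_pred=-0.7334  r=2.9434  x^+=1.7096  v^+=-3.6327  a^+=1.4225
step 5: x_pred=-1.3205  r=4.6805  x^+=2.5643  v^+=-1.7735  a^+=2.6452
step 6: x_pred=2.1603  r=-6.5403  x^+=-3.2681  v^+=0.4932  a^+=0.9367
step 7: x_pred=-2.2339  r=8.1439  x^+=4.5255  v^+=2.1127  a^+=3.0641

v_post = 2.1127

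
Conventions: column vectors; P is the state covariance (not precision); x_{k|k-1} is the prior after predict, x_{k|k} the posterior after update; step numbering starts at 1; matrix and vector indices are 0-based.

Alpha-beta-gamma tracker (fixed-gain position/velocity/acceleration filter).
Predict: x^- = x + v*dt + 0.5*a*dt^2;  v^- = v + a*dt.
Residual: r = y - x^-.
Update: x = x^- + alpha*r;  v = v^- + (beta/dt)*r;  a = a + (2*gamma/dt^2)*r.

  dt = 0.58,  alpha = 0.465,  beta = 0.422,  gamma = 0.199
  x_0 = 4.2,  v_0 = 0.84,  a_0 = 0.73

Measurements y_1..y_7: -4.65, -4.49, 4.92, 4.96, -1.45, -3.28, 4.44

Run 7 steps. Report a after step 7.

step 1: x_pred=4.8100  r=-9.4600  x^+=0.4111  v^+=-5.6196  a^+=-10.4623
step 2: x_pred=-4.6080  r=0.1180  x^+=-4.5531  v^+=-11.6018  a^+=-10.3226
step 3: x_pred=-13.0184  r=17.9384  x^+=-4.6771  v^+=-4.5372  a^+=10.9006
step 4: x_pred=-5.4751  r=10.4351  x^+=-0.6228  v^+=9.3776  a^+=23.2466
step 5: x_pred=8.7263  r=-10.1763  x^+=3.9943  v^+=15.4565  a^+=11.2068
step 6: x_pred=14.8441  r=-18.1241  x^+=6.4164  v^+=8.7697  a^+=-10.2361
step 7: x_pred=9.7811  r=-5.3411  x^+=7.2975  v^+=-1.0534  a^+=-16.5552

a_post = -16.5552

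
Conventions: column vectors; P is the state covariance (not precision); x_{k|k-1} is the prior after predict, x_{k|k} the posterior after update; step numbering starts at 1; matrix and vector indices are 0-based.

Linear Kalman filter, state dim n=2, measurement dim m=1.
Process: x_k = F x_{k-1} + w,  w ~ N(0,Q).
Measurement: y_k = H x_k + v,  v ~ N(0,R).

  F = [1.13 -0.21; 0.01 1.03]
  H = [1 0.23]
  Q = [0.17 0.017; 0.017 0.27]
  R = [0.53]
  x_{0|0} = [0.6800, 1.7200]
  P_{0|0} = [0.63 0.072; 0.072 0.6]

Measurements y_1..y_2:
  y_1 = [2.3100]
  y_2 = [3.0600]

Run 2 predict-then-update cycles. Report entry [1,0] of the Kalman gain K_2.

step 1: x^-=[0.4072, 1.7784]  P^-=[0.9667 -0.0220; -0.0220 0.9081]  S=[1.5346]  K=[0.6266; 0.1218]  nu=[1.4938]  x^+=[1.3433, 1.9603]  P^+=[0.3641 -0.1391; -0.1391 0.8853]
step 2: x^-=[1.1062, 2.0325]  P^-=[0.7400 -0.3320; -0.3320 1.2064]  S=[1.1811]  K=[0.5619; -0.0462]  nu=[1.4863]  x^+=[1.9413, 1.9639]  P^+=[0.3671 -0.3014; -0.3014 1.2039]

K[1,0] = -0.0462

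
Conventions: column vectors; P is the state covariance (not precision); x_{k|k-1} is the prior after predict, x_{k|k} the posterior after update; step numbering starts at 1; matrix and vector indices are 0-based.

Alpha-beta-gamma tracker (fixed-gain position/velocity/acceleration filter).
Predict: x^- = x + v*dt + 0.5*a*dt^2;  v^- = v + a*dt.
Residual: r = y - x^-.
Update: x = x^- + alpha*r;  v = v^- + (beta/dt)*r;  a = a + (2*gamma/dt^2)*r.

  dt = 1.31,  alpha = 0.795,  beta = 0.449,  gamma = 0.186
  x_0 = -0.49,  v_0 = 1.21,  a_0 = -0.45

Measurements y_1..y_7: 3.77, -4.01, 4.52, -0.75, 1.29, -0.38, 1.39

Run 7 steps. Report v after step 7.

v_post = 0.5323

step 1: x_pred=0.7090  r=3.0610  x^+=3.1425  v^+=1.6697  a^+=0.2135
step 2: x_pred=5.5130  r=-9.5230  x^+=-2.0578  v^+=-1.3146  a^+=-1.8508
step 3: x_pred=-5.3679  r=9.8879  x^+=2.4930  v^+=-0.3500  a^+=0.2927
step 4: x_pred=2.2856  r=-3.0356  x^+=-0.1277  v^+=-1.0071  a^+=-0.3654
step 5: x_pred=-1.7605  r=3.0505  x^+=0.6647  v^+=-0.4402  a^+=0.2959
step 6: x_pred=0.3419  r=-0.7219  x^+=-0.2320  v^+=-0.3000  a^+=0.1394
step 7: x_pred=-0.5054  r=1.8954  x^+=1.0014  v^+=0.5323  a^+=0.5503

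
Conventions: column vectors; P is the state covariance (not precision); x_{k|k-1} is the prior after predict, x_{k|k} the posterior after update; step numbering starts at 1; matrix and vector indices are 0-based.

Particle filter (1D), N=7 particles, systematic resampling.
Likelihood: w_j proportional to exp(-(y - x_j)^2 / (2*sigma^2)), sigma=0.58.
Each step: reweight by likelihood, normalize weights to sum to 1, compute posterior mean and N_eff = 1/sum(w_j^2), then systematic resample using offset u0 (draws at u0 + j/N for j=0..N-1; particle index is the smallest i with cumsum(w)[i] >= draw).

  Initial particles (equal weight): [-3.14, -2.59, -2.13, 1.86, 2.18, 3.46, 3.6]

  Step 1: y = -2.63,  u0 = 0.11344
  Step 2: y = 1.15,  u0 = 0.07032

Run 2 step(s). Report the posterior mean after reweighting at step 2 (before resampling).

step 1: w=[0.2871, 0.4215, 0.2914, 0.0000, 0.0000, 0.0000, 0.0000]  mean=-2.6138  Neff=2.8984  idx=[0, 0, 1, 1, 1, 2, 2]
step 2: w=[0.0000, 0.0000, 0.0041, 0.0041, 0.0041, 0.4939, 0.4939]  mean=-2.1356  Neff=2.0495  idx=[5, 5, 5, 5, 6, 6, 6]

post_mean = -2.1356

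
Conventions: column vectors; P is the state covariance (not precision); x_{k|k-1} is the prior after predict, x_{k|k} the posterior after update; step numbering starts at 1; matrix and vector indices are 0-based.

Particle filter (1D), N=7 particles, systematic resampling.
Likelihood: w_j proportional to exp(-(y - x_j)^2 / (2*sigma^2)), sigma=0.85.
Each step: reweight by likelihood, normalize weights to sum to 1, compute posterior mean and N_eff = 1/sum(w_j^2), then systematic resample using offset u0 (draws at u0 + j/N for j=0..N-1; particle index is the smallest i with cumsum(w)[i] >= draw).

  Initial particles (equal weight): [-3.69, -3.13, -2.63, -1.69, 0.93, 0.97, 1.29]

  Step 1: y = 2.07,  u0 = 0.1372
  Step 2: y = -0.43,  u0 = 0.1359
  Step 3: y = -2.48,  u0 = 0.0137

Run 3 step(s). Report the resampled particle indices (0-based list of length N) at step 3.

step 1: w=[0.0000, 0.0000, 0.0000, 0.0000, 0.2719, 0.2893, 0.4387]  mean=1.0994  Neff=2.8561  idx=[4, 5, 5, 6, 6, 6, 6]
step 2: w=[0.2123, 0.1967, 0.1967, 0.0986, 0.0986, 0.0986, 0.0986]  mean=1.0877  Neff=6.1986  idx=[0, 1, 2, 2, 4, 5, 6]
step 3: w=[0.2511, 0.2077, 0.2077, 0.2077, 0.0420, 0.0420, 0.0420]  mean=1.0003  Neff=5.0581  idx=[0, 0, 1, 1, 2, 3, 3]

resampled_idx = [0, 0, 1, 1, 2, 3, 3]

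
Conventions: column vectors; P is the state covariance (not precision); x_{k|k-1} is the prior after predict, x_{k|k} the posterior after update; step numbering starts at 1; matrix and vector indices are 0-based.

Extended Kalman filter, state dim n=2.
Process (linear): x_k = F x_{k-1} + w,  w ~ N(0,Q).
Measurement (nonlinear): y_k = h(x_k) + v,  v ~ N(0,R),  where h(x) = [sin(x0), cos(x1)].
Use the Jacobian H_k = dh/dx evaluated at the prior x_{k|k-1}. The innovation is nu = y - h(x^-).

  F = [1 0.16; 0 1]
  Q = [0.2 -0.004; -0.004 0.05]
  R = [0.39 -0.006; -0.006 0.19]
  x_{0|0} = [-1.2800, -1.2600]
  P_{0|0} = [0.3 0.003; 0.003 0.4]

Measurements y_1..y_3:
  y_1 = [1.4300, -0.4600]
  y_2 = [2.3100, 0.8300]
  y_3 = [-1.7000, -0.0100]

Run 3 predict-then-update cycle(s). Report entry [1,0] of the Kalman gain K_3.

K[1,0] = 0.0057

step 1: x^-=[-1.4816, -1.2600]  P^-=[0.5112 0.0630; 0.0630 0.4500]  H_jac=[0.0891 0.0000; 0.0000 0.9521]  S=[0.3941 -0.0007; -0.0007 0.5979]  K=[0.1157 0.1004; 0.0154 0.7166]  nu=[2.4260, -0.7658]  x^+=[-1.2778, -1.7713]  P^+=[0.4999 0.0193; 0.0193 0.1429]
step 2: x^-=[-1.5612, -1.7713]  P^-=[0.7097 0.0382; 0.0382 0.1929]  H_jac=[0.0096 0.0000; 0.0000 0.9800]  S=[0.3901 -0.0056; -0.0056 0.3753]  K=[0.0189 0.1000; 0.0082 0.5039]  nu=[3.3100, 1.0292]  x^+=[-1.3956, -1.2255]  P^+=[0.7059 0.0193; 0.0193 0.0976]
step 3: x^-=[-1.5916, -1.2255]  P^-=[0.9145 0.0309; 0.0309 0.1476]  H_jac=[-0.0208 0.0000; 0.0000 0.9410]  S=[0.3904 -0.0066; -0.0066 0.3207]  K=[-0.0473 0.0897; 0.0057 0.4333]  nu=[-0.7002, -0.3485]  x^+=[-1.5898, -1.3805]  P^+=[0.9110 0.0184; 0.0184 0.0875]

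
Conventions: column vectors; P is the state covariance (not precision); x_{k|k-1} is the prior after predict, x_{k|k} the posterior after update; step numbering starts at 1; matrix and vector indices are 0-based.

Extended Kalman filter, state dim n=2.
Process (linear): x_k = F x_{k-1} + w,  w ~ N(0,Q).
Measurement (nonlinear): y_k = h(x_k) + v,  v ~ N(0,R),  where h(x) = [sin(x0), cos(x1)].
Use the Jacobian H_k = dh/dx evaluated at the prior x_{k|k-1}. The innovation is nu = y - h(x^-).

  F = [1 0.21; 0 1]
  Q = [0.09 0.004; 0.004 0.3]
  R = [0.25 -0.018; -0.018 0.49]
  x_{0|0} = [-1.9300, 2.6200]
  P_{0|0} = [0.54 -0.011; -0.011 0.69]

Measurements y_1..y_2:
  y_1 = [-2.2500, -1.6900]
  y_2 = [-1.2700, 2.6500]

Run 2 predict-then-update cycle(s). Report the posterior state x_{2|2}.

step 1: x^-=[-1.3798, 2.6200]  P^-=[0.6558 0.1379; 0.1379 0.9900]  H_jac=[0.1898 0.0000; 0.0000 -0.4983]  S=[0.2736 -0.0310; -0.0310 0.7358]  K=[0.4465 -0.0745; 0.0197 -0.6696]  nu=[-1.2682, -0.8230]  x^+=[-1.8847, 3.1461]  P^+=[0.5951 0.0894; 0.0894 0.6592]
step 2: x^-=[-1.2240, 3.1461]  P^-=[0.7517 0.2319; 0.2319 0.9592]  H_jac=[0.3398 0.0000; 0.0000 0.0045]  S=[0.3368 -0.0176; -0.0176 0.4900]  K=[0.7600 0.0295; 0.2349 0.0172]  nu=[-0.3295, 3.6500]  x^+=[-1.3669, 3.1315]  P^+=[0.5575 0.1719; 0.1719 0.9406]

x_post = [-1.3669, 3.1315]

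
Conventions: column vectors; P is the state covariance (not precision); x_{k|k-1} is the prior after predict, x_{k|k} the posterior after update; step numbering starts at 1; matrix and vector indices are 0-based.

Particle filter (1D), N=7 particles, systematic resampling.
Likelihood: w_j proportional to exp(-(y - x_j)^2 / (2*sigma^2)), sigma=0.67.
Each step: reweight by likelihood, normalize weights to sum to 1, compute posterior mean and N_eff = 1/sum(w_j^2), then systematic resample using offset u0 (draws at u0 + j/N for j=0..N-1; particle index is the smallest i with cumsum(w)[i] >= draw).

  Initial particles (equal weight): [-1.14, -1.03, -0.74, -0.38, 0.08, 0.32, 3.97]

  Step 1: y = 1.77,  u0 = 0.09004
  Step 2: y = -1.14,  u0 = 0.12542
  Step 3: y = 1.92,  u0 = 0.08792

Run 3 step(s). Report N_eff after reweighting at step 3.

step 1: w=[0.0005, 0.0011, 0.0060, 0.0389, 0.2784, 0.6445, 0.0305]  mean=0.3288  Neff=2.0187  idx=[4, 4, 5, 5, 5, 5, 5]
step 2: w=[0.2251, 0.2251, 0.1100, 0.1100, 0.1100, 0.1100, 0.1100]  mean=0.2120  Neff=6.1806  idx=[0, 1, 1, 2, 4, 5, 6]
step 3: w=[0.0767, 0.0767, 0.0767, 0.1925, 0.1925, 0.1925, 0.1925]  mean=0.2648  Neff=6.0308  idx=[1, 3, 3, 4, 5, 5, 6]

N_eff = 6.0308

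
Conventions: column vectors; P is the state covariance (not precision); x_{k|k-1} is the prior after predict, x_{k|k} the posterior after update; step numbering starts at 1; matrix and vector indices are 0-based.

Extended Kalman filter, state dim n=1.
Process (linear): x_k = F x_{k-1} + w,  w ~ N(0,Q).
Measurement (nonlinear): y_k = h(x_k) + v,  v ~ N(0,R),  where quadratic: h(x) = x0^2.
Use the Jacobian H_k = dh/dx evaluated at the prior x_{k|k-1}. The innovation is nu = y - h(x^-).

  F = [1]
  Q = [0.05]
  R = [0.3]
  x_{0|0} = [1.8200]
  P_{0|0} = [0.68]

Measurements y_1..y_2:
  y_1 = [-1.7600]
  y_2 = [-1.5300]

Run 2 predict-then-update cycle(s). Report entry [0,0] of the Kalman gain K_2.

step 1: x^-=[1.8200]  P^-=[0.7300]  H_jac=[3.6400]  S=[9.9722]  K=[0.2665]  nu=[-5.0724]  x^+=[0.4684]  P^+=[0.0220]
step 2: x^-=[0.4684]  P^-=[0.0720]  H_jac=[0.9368]  S=[0.3632]  K=[0.1856]  nu=[-1.7494]  x^+=[0.1437]  P^+=[0.0594]

K[0,0] = 0.1856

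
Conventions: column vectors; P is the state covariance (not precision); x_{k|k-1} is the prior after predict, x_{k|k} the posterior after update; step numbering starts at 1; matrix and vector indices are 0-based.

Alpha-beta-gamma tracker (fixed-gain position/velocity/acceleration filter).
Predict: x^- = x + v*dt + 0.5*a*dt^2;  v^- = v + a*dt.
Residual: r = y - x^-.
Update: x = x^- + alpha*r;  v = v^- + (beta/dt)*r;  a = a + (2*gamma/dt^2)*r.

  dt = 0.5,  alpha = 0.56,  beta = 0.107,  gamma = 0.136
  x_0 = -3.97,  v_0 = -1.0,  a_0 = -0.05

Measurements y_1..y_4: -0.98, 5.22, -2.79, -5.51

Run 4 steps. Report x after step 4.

x_post = -0.9854

step 1: x_pred=-4.4763  r=3.4963  x^+=-2.5183  v^+=-0.2768  a^+=3.7539
step 2: x_pred=-2.1875  r=7.4075  x^+=1.9607  v^+=3.1854  a^+=11.8133
step 3: x_pred=5.0300  r=-7.8200  x^+=0.6508  v^+=7.4185  a^+=3.3051
step 4: x_pred=4.7732  r=-10.2832  x^+=-0.9854  v^+=6.8705  a^+=-7.8830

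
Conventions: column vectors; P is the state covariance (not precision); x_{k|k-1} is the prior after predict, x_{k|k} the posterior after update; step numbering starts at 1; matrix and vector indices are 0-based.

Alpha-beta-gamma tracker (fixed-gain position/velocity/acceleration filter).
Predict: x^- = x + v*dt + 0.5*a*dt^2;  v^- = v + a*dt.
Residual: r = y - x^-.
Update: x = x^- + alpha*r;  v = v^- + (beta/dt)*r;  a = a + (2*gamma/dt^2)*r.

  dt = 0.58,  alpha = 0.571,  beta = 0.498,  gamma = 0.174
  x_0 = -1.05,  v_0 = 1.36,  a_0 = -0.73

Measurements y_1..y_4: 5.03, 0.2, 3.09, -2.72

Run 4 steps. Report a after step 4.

step 1: x_pred=-0.3840  r=5.4140  x^+=2.7074  v^+=5.5852  a^+=4.8707
step 2: x_pred=6.7660  r=-6.5660  x^+=3.0168  v^+=2.7724  a^+=-1.9218
step 3: x_pred=4.3016  r=-1.2116  x^+=3.6098  v^+=0.6175  a^+=-3.1751
step 4: x_pred=3.4339  r=-6.1539  x^+=-0.0800  v^+=-6.5079  a^+=-9.5412

a_post = -9.5412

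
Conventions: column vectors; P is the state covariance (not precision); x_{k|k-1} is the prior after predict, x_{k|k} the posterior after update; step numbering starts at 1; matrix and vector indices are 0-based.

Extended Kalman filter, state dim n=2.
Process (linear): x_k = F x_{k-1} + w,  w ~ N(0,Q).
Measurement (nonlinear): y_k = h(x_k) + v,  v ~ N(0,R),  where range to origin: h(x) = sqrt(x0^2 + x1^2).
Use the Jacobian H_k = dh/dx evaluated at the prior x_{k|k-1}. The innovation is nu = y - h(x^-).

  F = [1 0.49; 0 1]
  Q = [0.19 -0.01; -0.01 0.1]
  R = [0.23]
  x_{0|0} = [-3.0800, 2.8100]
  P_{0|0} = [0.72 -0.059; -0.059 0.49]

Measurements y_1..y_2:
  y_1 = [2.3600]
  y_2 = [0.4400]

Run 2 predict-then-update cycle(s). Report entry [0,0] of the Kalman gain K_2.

step 1: x^-=[-1.7031, 2.8100]  P^-=[0.9698 0.1711; 0.1711 0.5900]  H_jac=[-0.5183 0.8552]  S=[0.7704]  K=[-0.4626; 0.5398]  nu=[-0.9258]  x^+=[-1.2748, 2.3102]  P^+=[0.8050 0.3635; 0.3635 0.3655]
step 2: x^-=[-0.1428, 2.3102]  P^-=[1.4389 0.5326; 0.5326 0.4655]  H_jac=[-0.0617 0.9981]  S=[0.6336]  K=[0.6988; 0.6814]  nu=[-1.8746]  x^+=[-1.4528, 1.0328]  P^+=[1.1295 0.2309; 0.2309 0.1713]

K[0,0] = 0.6988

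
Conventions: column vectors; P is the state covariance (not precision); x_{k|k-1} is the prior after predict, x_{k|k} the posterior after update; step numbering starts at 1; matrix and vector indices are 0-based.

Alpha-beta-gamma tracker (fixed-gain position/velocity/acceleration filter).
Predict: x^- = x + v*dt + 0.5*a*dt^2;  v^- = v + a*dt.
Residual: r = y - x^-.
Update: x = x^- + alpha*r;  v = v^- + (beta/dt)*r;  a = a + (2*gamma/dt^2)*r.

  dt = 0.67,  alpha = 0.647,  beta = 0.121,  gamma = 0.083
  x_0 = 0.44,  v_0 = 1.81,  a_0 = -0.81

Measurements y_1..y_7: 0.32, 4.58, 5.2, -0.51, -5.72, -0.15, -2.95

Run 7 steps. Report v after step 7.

step 1: x_pred=1.4709  r=-1.1509  x^+=0.7263  v^+=1.0595  a^+=-1.2356
step 2: x_pred=1.1588  r=3.4212  x^+=3.3723  v^+=0.8495  a^+=0.0296
step 3: x_pred=3.9481  r=1.2519  x^+=4.7581  v^+=1.0954  a^+=0.4925
step 4: x_pred=5.6025  r=-6.1125  x^+=1.6477  v^+=0.3214  a^+=-1.7679
step 5: x_pred=1.4663  r=-7.1863  x^+=-3.1832  v^+=-2.1608  a^+=-4.4253
step 6: x_pred=-5.6243  r=5.4743  x^+=-2.0824  v^+=-4.1372  a^+=-2.4009
step 7: x_pred=-5.3932  r=2.4432  x^+=-3.8125  v^+=-5.3046  a^+=-1.4975

v_post = -5.3046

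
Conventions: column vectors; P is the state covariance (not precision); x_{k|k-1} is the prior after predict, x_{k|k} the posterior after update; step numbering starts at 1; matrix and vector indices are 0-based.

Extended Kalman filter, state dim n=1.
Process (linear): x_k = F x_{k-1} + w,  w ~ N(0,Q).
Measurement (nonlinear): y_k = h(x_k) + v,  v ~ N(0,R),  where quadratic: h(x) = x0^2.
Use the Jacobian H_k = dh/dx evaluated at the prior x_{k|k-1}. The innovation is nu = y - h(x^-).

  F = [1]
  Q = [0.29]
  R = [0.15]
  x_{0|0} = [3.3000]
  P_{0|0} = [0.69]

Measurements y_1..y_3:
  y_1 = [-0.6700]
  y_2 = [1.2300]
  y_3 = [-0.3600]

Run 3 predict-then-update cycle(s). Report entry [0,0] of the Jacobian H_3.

H_jac[0,0] = 2.3842

step 1: x^-=[3.3000]  P^-=[0.9800]  H_jac=[6.6000]  S=[42.8388]  K=[0.1510]  nu=[-11.5600]  x^+=[1.5546]  P^+=[0.0034]
step 2: x^-=[1.5546]  P^-=[0.2934]  H_jac=[3.1092]  S=[2.9867]  K=[0.3055]  nu=[-1.1868]  x^+=[1.1921]  P^+=[0.0147]
step 3: x^-=[1.1921]  P^-=[0.3047]  H_jac=[2.3842]  S=[1.8822]  K=[0.3860]  nu=[-1.7810]  x^+=[0.5046]  P^+=[0.0243]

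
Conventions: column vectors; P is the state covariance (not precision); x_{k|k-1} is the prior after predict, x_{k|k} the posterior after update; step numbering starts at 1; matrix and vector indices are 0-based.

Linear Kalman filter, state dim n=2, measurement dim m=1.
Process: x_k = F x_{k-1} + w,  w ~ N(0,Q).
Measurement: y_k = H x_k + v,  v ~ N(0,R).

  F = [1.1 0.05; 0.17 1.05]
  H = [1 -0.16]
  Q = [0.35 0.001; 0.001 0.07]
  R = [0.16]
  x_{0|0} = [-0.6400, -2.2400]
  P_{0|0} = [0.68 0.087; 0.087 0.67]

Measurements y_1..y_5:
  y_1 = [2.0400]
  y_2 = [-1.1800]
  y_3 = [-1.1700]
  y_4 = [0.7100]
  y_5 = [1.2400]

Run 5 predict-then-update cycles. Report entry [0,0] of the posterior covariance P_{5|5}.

P_post[0,0] = 0.1792

step 1: x^-=[-0.8160, -2.4608]  P^-=[1.1840 0.2646; 0.2646 0.8594]  S=[1.2814]  K=[0.8910; 0.0992]  nu=[2.4623]  x^+=[1.3779, -2.2166]  P^+=[0.1668 0.1514; 0.1514 0.8468]
step 2: x^-=[1.4048, -2.0932]  P^-=[0.5706 0.2527; 0.2527 1.0624]  S=[0.6769]  K=[0.7832; 0.1223]  nu=[-2.9198]  x^+=[-0.8819, -2.4502]  P^+=[0.1554 0.1879; 0.1879 1.0523]
step 3: x^-=[-1.0926, -2.7226]  P^-=[0.5613 0.3040; 0.3040 1.3018]  S=[0.6574]  K=[0.7799; 0.1455]  nu=[-0.5131]  x^+=[-1.4927, -2.7973]  P^+=[0.1615 0.2293; 0.2293 1.2878]
step 4: x^-=[-1.7818, -3.1909]  P^-=[0.5738 0.3656; 0.3656 1.5764]  S=[0.6572]  K=[0.7842; 0.1726]  nu=[1.9813]  x^+=[-0.2282, -2.8490]  P^+=[0.1697 0.2767; 0.2767 1.5568]
step 5: x^-=[-0.3935, -3.0302]  P^-=[0.5897 0.4364; 0.4364 1.8901]  S=[0.6584]  K=[0.7896; 0.2035]  nu=[1.1486]  x^+=[0.5135, -2.7964]  P^+=[0.1792 0.3306; 0.3306 1.8628]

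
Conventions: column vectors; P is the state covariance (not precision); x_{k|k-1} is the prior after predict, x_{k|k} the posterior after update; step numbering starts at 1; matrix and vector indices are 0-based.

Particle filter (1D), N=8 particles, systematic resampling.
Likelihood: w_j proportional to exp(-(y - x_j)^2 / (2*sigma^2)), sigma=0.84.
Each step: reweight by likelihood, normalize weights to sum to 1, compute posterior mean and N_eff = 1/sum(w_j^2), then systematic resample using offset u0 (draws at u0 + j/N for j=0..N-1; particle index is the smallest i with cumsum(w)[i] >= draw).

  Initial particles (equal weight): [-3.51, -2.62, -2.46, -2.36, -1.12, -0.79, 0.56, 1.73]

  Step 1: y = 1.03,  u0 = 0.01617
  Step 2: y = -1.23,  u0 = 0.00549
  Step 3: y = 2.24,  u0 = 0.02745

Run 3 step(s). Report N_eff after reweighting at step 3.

N_eff = 2.0298

step 1: w=[0.0000, 0.0000, 0.0001, 0.0002, 0.0223, 0.0564, 0.5043, 0.4167]  mean=0.9330  Neff=2.3168  idx=[4, 6, 6, 6, 6, 7, 7, 7]
step 2: w=[0.7029, 0.0732, 0.0732, 0.0732, 0.0732, 0.0014, 0.0014, 0.0014]  mean=-0.6159  Neff=1.9399  idx=[0, 0, 0, 0, 0, 0, 1, 3]
step 3: w=[0.0012, 0.0012, 0.0012, 0.0012, 0.0012, 0.0012, 0.4963, 0.4963]  mean=0.5476  Neff=2.0298  idx=[6, 6, 6, 6, 7, 7, 7, 7]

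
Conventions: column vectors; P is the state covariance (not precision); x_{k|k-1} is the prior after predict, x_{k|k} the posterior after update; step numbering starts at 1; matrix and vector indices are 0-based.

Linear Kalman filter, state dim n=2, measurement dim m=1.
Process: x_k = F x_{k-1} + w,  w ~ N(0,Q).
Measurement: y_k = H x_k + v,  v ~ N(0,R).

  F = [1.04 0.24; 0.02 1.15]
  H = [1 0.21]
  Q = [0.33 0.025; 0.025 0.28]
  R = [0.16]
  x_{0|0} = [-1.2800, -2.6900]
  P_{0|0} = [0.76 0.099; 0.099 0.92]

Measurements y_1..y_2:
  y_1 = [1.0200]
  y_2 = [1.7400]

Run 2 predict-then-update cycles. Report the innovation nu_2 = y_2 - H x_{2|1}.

step 1: x^-=[-1.9768, -3.1191]  P^-=[1.2544 0.4136; 0.4136 1.5016]  S=[1.6544]  K=[0.8108; 0.4406]  nu=[3.6518]  x^+=[0.9839, -1.5101]  P^+=[0.1670 -0.1774; -0.1774 1.1804]
step 2: x^-=[0.6609, -1.7169]  P^-=[0.4900 0.1413; 0.1413 1.8330]  S=[0.7902]  K=[0.6577; 0.6659]  nu=[1.4397]  x^+=[1.6077, -0.7582]  P^+=[0.1482 -0.2048; -0.2048 1.4826]

innov = [1.4397]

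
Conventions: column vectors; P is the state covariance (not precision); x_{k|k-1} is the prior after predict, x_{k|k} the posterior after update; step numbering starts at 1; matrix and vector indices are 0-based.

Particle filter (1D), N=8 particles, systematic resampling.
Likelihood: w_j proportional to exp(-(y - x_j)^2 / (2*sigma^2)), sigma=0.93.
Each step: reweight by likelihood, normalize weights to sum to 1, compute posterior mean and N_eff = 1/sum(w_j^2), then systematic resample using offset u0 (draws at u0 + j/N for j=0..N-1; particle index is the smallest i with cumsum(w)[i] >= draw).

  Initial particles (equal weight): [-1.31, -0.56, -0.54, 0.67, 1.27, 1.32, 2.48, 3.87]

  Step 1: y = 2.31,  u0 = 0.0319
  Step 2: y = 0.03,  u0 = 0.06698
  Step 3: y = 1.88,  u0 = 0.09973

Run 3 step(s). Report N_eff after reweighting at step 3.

N_eff = 7.4166

step 1: w=[0.0002, 0.0033, 0.0036, 0.0825, 0.2090, 0.2216, 0.3841, 0.0957]  mean=1.9320  Neff=3.9014  idx=[3, 4, 4, 5, 6, 6, 6, 7]
step 2: w=[0.3781, 0.1970, 0.1970, 0.1831, 0.0149, 0.0149, 0.0149, 0.0001]  mean=1.1066  Neff=3.9251  idx=[0, 0, 0, 1, 1, 2, 3, 3]
step 3: w=[0.0798, 0.0798, 0.0798, 0.1500, 0.1500, 0.1500, 0.1552, 0.1552]  mean=1.1419  Neff=7.4166  idx=[1, 2, 3, 4, 5, 6, 7, 7]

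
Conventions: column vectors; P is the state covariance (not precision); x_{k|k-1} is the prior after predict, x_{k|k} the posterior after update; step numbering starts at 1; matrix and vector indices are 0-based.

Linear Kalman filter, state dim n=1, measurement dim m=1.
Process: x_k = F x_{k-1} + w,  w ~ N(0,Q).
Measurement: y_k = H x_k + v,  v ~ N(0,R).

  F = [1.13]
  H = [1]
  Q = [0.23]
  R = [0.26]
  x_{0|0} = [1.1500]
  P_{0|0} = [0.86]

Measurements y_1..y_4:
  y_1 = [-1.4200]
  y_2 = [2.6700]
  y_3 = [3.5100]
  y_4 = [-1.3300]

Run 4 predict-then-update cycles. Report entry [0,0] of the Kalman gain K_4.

K[0,0] = 0.6288

step 1: x^-=[1.2995]  P^-=[1.3281]  S=[1.5881]  K=[0.8363]  nu=[-2.7195]  x^+=[-0.9748]  P^+=[0.2174]
step 2: x^-=[-1.1015]  P^-=[0.5076]  S=[0.7676]  K=[0.6613]  nu=[3.7715]  x^+=[1.3926]  P^+=[0.1719]
step 3: x^-=[1.5736]  P^-=[0.4495]  S=[0.7095]  K=[0.6336]  nu=[1.9364]  x^+=[2.8005]  P^+=[0.1647]
step 4: x^-=[3.1645]  P^-=[0.4403]  S=[0.7003]  K=[0.6288]  nu=[-4.4945]  x^+=[0.3386]  P^+=[0.1635]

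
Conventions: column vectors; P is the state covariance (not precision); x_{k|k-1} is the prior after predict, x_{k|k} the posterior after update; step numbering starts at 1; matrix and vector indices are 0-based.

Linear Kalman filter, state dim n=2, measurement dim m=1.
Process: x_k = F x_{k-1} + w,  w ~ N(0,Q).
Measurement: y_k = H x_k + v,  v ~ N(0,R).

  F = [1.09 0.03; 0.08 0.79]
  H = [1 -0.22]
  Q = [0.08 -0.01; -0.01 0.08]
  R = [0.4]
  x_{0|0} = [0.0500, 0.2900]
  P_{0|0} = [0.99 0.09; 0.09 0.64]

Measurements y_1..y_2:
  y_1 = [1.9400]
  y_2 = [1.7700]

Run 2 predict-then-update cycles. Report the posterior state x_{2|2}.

step 1: x^-=[0.0632, 0.2331]  P^-=[1.2627 0.1692; 0.1692 0.4971]  S=[1.6123]  K=[0.7601; 0.0371]  nu=[1.9281]  x^+=[1.5287, 0.3047]  P^+=[0.3312 0.1237; 0.1237 0.4949]
step 2: x^-=[1.6754, 0.3630]  P^-=[0.4821 0.1375; 0.1375 0.4066]  S=[0.8413]  K=[0.5371; 0.0570]  nu=[0.1745]  x^+=[1.7691, 0.3729]  P^+=[0.2394 0.1117; 0.1117 0.4039]

x_post = [1.7691, 0.3729]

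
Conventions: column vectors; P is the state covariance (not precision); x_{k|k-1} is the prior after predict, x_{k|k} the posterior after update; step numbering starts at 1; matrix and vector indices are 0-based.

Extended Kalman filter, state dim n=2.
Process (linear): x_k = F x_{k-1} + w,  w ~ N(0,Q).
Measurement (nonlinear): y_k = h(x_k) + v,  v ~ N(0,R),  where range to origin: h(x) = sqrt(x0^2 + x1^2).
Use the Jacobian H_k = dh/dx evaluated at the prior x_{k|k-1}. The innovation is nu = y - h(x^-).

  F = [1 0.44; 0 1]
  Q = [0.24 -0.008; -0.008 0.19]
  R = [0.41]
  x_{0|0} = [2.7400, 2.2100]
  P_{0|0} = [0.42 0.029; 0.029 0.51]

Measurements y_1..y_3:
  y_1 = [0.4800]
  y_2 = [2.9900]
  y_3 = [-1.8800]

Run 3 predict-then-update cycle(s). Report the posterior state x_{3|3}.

x_post = [0.2352, -0.8381]

step 1: x^-=[3.7124, 2.2100]  P^-=[0.7843 0.2454; 0.2454 0.7000]  H_jac=[0.8593 0.5115]  S=[1.3879]  K=[0.5760; 0.4099]  nu=[-3.8404]  x^+=[1.5004, 0.6358]  P^+=[0.3238 -0.0823; -0.0823 0.4668]
step 2: x^-=[1.7802, 0.6358]  P^-=[0.5818 0.1151; 0.1151 0.6568]  H_jac=[0.9417 0.3363]  S=[1.0732]  K=[0.5466; 0.3068]  nu=[1.0997]  x^+=[2.3813, 0.9732]  P^+=[0.2611 -0.0649; -0.0649 0.5557]
step 3: x^-=[2.8095, 0.9732]  P^-=[0.5516 0.1716; 0.1716 0.7457]  H_jac=[0.9449 0.3273]  S=[1.0886]  K=[0.5304; 0.3732]  nu=[-4.8533]  x^+=[0.2352, -0.8381]  P^+=[0.2453 -0.0439; -0.0439 0.5941]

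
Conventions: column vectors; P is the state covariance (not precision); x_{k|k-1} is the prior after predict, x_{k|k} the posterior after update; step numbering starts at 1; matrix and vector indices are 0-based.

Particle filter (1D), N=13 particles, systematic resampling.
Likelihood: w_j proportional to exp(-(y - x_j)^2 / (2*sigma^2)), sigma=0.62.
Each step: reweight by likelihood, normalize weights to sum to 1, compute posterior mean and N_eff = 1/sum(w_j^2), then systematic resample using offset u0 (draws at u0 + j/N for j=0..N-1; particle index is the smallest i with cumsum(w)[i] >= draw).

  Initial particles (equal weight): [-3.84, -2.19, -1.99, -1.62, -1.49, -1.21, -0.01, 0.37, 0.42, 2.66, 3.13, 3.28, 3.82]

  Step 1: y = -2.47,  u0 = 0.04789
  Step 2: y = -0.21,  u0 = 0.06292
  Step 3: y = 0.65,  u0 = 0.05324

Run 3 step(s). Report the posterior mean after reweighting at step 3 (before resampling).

step 1: w=[0.0343, 0.3561, 0.2922, 0.1541, 0.1131, 0.0500, 0.0002, 0.0000, 0.0000, 0.0000, 0.0000, 0.0000, 0.0000]  mean=-1.9718  Neff=3.9616  idx=[1, 1, 1, 1, 1, 2, 2, 2, 2, 3, 3, 4, 5]
step 2: w=[0.0096, 0.0096, 0.0096, 0.0096, 0.0096, 0.0255, 0.0255, 0.0255, 0.0255, 0.1182, 0.1182, 0.1863, 0.4275]  mean=-1.4855  Neff=4.0249  idx=[5, 8, 9, 10, 10, 11, 11, 12, 12, 12, 12, 12, 12]
step 3: w=[0.0015, 0.0015, 0.0162, 0.0162, 0.0162, 0.0342, 0.0342, 0.1467, 0.1467, 0.1467, 0.1467, 0.1467, 0.1467]  mean=-1.2515  Neff=7.5649  idx=[5, 7, 7, 8, 8, 9, 9, 10, 10, 11, 11, 12, 12]

post_mean = -1.2515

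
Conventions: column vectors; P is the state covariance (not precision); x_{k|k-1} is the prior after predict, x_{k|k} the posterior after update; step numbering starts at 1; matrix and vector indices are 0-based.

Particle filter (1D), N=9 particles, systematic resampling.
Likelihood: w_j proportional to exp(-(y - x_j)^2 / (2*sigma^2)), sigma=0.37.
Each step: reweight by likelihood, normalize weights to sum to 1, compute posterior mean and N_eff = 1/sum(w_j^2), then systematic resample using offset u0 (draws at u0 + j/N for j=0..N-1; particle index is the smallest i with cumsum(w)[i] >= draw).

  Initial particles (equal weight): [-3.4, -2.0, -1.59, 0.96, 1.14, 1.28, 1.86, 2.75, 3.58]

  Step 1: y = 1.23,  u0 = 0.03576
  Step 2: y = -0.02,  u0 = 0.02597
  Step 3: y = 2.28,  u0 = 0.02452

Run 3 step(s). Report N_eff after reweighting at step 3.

step 1: w=[0.0000, 0.0000, 0.0000, 0.2586, 0.3277, 0.3344, 0.0792, 0.0001, 0.0000]  mean=1.1974  Neff=3.4203  idx=[3, 3, 3, 4, 4, 5, 5, 5, 6]
step 2: w=[0.2704, 0.2704, 0.2704, 0.0662, 0.0662, 0.0188, 0.0188, 0.0188, 0.0000]  mean=1.0019  Neff=4.3646  idx=[0, 0, 0, 1, 1, 2, 2, 2, 4]
step 3: w=[0.0767, 0.0767, 0.0767, 0.0767, 0.0767, 0.0767, 0.0767, 0.0767, 0.3865]  mean=1.0296  Neff=5.0915  idx=[0, 1, 3, 4, 6, 7, 8, 8, 8]

N_eff = 5.0915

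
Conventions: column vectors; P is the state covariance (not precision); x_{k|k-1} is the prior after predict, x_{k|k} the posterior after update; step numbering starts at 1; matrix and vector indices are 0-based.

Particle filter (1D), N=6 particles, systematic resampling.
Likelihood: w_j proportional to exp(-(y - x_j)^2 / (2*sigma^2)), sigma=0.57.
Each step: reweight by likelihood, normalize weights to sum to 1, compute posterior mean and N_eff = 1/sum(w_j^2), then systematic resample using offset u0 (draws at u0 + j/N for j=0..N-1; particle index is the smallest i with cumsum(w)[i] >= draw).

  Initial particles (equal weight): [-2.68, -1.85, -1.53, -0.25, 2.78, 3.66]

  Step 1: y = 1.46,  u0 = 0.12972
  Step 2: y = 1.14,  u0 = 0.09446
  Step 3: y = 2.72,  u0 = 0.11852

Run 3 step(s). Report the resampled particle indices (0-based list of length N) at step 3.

step 1: w=[0.0000, 0.0000, 0.0000, 0.1386, 0.8541, 0.0073]  mean=2.3664  Neff=1.3355  idx=[3, 4, 4, 4, 4, 4]
step 2: w=[0.3909, 0.1218, 0.1218, 0.1218, 0.1218, 0.1218]  mean=1.5957  Neff=4.4056  idx=[0, 0, 1, 2, 4, 5]
step 3: w=[0.0000, 0.0000, 0.2500, 0.2500, 0.2500, 0.2500]  mean=2.7800  Neff=4.0000  idx=[2, 3, 3, 4, 5, 5]

resampled_idx = [2, 3, 3, 4, 5, 5]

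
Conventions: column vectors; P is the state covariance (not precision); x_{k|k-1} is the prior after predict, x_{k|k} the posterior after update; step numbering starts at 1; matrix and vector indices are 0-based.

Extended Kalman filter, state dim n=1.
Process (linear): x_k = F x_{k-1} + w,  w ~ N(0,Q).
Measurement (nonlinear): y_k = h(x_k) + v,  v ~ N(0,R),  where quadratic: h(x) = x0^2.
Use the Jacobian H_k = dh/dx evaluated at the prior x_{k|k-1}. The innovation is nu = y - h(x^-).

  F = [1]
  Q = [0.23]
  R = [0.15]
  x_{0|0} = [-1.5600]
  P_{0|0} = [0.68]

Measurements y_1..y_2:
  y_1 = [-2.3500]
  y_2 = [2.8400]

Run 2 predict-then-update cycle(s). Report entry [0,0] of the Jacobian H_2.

step 1: x^-=[-1.5600]  P^-=[0.9100]  H_jac=[-3.1200]  S=[9.0083]  K=[-0.3152]  nu=[-4.7836]  x^+=[-0.0523]  P^+=[0.0152]
step 2: x^-=[-0.0523]  P^-=[0.2452]  H_jac=[-0.1046]  S=[0.1527]  K=[-0.1680]  nu=[2.8373]  x^+=[-0.5291]  P^+=[0.2408]

H_jac[0,0] = -0.1046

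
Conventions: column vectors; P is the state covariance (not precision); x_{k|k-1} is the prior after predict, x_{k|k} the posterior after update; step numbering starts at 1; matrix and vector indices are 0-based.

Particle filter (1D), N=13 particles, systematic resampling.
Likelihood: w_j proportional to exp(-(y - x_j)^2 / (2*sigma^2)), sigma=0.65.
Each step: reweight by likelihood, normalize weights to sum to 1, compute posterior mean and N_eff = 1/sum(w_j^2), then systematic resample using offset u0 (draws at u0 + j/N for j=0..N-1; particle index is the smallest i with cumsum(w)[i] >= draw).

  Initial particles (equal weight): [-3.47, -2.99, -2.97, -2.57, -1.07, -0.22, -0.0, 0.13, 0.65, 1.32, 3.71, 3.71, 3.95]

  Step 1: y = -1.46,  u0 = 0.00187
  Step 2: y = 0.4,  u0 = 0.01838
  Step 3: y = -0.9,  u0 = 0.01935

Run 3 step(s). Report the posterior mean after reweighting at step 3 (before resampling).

post_mean = -0.5737

step 1: w=[0.0056, 0.0416, 0.0448, 0.1547, 0.5553, 0.1078, 0.0534, 0.0334, 0.0034, 0.0001, 0.0000, 0.0000, 0.0000]  mean=-1.2856  Neff=2.8435  idx=[0, 2, 3, 3, 4, 4, 4, 4, 4, 4, 4, 5, 6]
step 2: w=[0.0000, 0.0000, 0.0000, 0.0000, 0.0387, 0.0387, 0.0387, 0.0387, 0.0387, 0.0387, 0.0387, 0.3165, 0.4128]  mean=-0.3593  Neff=3.5582  idx=[4, 6, 8, 10, 11, 11, 11, 11, 12, 12, 12, 12, 12]
step 3: w=[0.1194, 0.1194, 0.1194, 0.1194, 0.0715, 0.0715, 0.0715, 0.0715, 0.0474, 0.0474, 0.0474, 0.0474, 0.0474]  mean=-0.5737  Neff=11.2848  idx=[0, 0, 1, 2, 2, 3, 4, 5, 6, 7, 8, 10, 11]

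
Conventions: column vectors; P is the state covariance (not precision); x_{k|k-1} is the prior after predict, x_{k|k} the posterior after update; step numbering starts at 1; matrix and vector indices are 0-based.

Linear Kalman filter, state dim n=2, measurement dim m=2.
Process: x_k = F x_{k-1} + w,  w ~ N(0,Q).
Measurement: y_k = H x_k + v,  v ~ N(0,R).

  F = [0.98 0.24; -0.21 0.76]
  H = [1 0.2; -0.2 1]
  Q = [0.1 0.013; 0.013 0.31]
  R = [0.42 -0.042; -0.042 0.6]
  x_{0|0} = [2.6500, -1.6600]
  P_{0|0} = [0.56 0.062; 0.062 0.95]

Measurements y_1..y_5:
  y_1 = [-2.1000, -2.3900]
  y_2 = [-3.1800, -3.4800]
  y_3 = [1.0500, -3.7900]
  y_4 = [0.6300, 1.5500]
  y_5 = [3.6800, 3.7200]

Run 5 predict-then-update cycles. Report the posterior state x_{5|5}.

x_post = [0.9508, 2.1991]

step 1: x^-=[2.1986, -1.8181]  P^-=[0.7217 0.1141; 0.1141 0.8636]  S=[1.2219 0.0959; 0.0959 1.4469]  K=[0.6142 -0.0616; 0.1901 0.5685]  nu=[-3.9350, -0.1322]  x^+=[-0.2100, -2.6413]  P^+=[0.2626 -0.0103; -0.0103 0.3311]
step 2: x^-=[-0.8397, -1.9633]  P^-=[0.3664 0.0122; 0.0122 0.5161]  S=[0.8120 -0.0003; -0.0003 1.1258]  K=[0.4543 -0.0541; 0.1424 0.4563]  nu=[-1.9477, -1.6846]  x^+=[-1.6333, -3.0092]  P^+=[0.1956 -0.0124; -0.0124 0.2653]
step 3: x^-=[-2.3229, -1.9440]  P^-=[0.2972 0.0125; 0.0125 0.4758]  S=[0.7413 0.0057; 0.0057 1.0827]  K=[0.4047 -0.0455; 0.1419 0.4364]  nu=[3.7617, -2.3106]  x^+=[-0.6954, -2.4186]  P^+=[0.1738 -0.0095; -0.0095 0.2540]
step 4: x^-=[-1.2619, -1.6921]  P^-=[0.2771 0.0169; 0.0169 0.4674]  S=[0.7225 0.0123; 0.0123 1.0717]  K=[0.3888 -0.0404; 0.1455 0.4313]  nu=[2.2303, 2.9898]  x^+=[-0.5154, -0.0782]  P^+=[0.1665 -0.0073; -0.0073 0.2512]
step 5: x^-=[-0.5239, 0.0488]  P^-=[0.2709 0.0195; 0.0195 0.4648]  S=[0.7173 0.0155; 0.0155 1.0678]  K=[0.3840 -0.0380; 0.1475 0.4295]  nu=[4.1941, 3.5665]  x^+=[0.9508, 2.1991]  P^+=[0.1641 -0.0061; -0.0061 0.2503]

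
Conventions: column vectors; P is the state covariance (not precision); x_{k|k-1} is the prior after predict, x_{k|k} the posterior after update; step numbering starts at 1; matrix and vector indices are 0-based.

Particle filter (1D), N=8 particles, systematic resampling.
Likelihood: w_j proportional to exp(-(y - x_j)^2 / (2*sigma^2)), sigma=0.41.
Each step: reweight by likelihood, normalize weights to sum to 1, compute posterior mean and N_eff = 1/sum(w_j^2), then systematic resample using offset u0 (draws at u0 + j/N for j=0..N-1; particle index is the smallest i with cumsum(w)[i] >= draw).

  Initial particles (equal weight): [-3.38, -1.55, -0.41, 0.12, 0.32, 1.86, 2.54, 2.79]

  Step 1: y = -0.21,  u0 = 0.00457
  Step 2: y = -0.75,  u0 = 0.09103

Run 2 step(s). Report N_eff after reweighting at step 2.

step 1: w=[0.0000, 0.0023, 0.4332, 0.3529, 0.2116, 0.0000, 0.0000, 0.0000]  mean=-0.0712  Neff=2.8015  idx=[2, 2, 2, 2, 3, 3, 3, 4]
step 2: w=[0.2226, 0.2226, 0.2226, 0.2226, 0.0330, 0.0330, 0.0330, 0.0104]  mean=-0.3498  Neff=4.9602  idx=[0, 0, 1, 2, 2, 3, 3, 6]

N_eff = 4.9602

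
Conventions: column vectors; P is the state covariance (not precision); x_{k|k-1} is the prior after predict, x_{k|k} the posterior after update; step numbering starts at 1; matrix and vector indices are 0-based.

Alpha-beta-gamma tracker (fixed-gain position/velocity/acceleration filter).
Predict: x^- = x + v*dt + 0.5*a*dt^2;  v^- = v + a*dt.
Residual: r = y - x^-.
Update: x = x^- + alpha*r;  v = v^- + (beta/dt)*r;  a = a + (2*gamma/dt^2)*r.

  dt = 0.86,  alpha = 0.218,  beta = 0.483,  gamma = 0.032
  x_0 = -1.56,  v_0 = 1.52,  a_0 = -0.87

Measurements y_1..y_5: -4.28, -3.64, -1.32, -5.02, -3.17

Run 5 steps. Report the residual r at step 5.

step 1: x_pred=-0.5745  r=-3.7055  x^+=-1.3823  v^+=-1.3093  a^+=-1.1906
step 2: x_pred=-2.9486  r=-0.6914  x^+=-3.0993  v^+=-2.7216  a^+=-1.2505
step 3: x_pred=-5.9023  r=4.5823  x^+=-4.9034  v^+=-1.2234  a^+=-0.8540
step 4: x_pred=-6.2713  r=1.2513  x^+=-5.9985  v^+=-1.2551  a^+=-0.7457
step 5: x_pred=-7.3536  r=4.1836  x^+=-6.4416  v^+=0.4533  a^+=-0.3837

resid = 4.1836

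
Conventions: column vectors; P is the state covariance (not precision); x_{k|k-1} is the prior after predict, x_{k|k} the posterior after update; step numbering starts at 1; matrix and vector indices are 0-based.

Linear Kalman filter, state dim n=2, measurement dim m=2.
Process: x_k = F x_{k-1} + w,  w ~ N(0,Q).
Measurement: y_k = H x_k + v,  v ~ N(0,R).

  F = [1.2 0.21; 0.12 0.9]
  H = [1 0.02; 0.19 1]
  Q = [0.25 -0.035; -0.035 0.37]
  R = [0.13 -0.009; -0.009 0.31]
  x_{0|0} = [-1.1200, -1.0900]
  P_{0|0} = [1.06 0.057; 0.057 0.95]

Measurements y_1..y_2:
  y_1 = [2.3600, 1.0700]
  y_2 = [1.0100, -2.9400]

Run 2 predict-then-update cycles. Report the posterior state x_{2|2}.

x_post = [1.3103, -1.8505]

step 1: x^-=[-1.5729, -1.1154]  P^-=[1.8470 0.3602; 0.3602 1.1671]  S=[1.9919 0.7268; 0.7268 1.6806]  K=[0.9220 0.0244; -0.0899 0.7740]  nu=[3.9552, 2.4843]  x^+=[2.1343, 0.4519]  P^+=[0.1201 -0.0236; -0.0236 0.2452]
step 2: x^-=[2.6561, 0.6629]  P^-=[0.4219 0.0026; 0.0026 0.5653]  S=[0.5522 0.0851; 0.0851 0.8915]  K=[0.7610 0.0202; -0.0737 0.6417]  nu=[-1.6594, -4.1075]  x^+=[1.3103, -1.8505]  P^+=[0.0991 -0.0194; -0.0194 0.2033]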